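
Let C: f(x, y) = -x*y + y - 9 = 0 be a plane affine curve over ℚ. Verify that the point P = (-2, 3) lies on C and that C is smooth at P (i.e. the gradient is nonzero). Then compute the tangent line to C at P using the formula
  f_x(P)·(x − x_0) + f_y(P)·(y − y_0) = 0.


Tangent line at P: -3*x + 3*y - 15 = 0.

Step 1: f(-2, 3) = 0, so P lies on C.
Step 2: partial derivatives
  f_x(x, y) = -y, f_y(x, y) = 1 - x.
  f_x(P) = -3, f_y(P) = 3 (gradient nonzero, so P is smooth).
Step 3: tangent line at P: -3·(x − -2) + 3·(y − 3) = 0.
Expanding: -3*x + 3*y - 15 = 0.


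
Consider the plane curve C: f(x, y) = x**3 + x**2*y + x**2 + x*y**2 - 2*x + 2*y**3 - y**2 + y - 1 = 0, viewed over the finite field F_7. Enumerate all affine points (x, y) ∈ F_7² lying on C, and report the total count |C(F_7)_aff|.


Affine F_7-points: {(1, 5), (2, 0), (4, 2), (4, 3), (4, 4), (6, 4)}; count = 6.

For each of the 49 pairs (x, y) ∈ F_7², evaluate f(x, y) mod 7. Record the zeros.
  x = 0: [0↦6, 1↦1, 2↦6, 3↦5, 4↦3, 5↦5, 6↦2]  zeros at y ∈ ∅
  x = 1: [0↦6, 1↦3, 2↦5, 3↦3, 4↦2, 5↦0, 6↦2]  zeros at y ∈ {5}
  x = 2: [0↦0, 1↦1, 2↦2, 3↦1, 4↦3, 5↦6, 6↦1]  zeros at y ∈ {0}
  x = 3: [0↦1, 1↦1, 2↦3, 3↦5, 4↦5, 5↦1, 6↦5]  zeros at y ∈ ∅
  x = 4: [0↦1, 1↦2, 2↦0, 3↦0, 4↦0, 5↦5, 6↦6]  zeros at y ∈ {2, 3, 4}
  x = 5: [0↦6, 1↦3, 2↦6, 3↦6, 4↦1, 5↦3, 6↦3]  zeros at y ∈ ∅
  x = 6: [0↦1, 1↦3, 2↦6, 3↦1, 4↦0, 5↦1, 6↦2]  zeros at y ∈ {4}
Collecting zeros: affine points = {(1, 5), (2, 0), (4, 2), (4, 3), (4, 4), (6, 4)}.
Total count |C(F_7)_aff| = 6.


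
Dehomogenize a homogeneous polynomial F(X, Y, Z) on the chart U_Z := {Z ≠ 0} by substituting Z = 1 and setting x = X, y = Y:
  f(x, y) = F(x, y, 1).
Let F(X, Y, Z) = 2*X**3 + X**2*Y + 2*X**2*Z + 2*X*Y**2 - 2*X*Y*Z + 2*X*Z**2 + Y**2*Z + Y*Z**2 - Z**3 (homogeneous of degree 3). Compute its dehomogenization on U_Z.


f(x, y) = 2*x**3 + x**2*y + 2*x**2 + 2*x*y**2 - 2*x*y + 2*x + y**2 + y - 1

On U_Z we set Z = 1. Each monomial c·X^i·Y^j·Z^k in F becomes c·x^i·y^j·1^k = c·x^i·y^j.
Substituting Z = 1: F(X, Y, 1) = 2*x**3 + x**2*y + 2*x**2 + 2*x*y**2 - 2*x*y + 2*x + y**2 + y - 1.
Note: deg(f) ≤ deg(F) = 3; strict inequality happens when F is divisible by Z (lost terms).


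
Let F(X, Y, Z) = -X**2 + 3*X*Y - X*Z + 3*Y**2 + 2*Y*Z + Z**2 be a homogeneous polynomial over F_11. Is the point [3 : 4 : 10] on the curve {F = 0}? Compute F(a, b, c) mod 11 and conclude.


F(3,4,10) ≡ 5 (mod 11); P is NOT on the curve.

Evaluate F(3, 4, 10) term-by-term (mod 11).
  -X**2 ↦ -1·9·1·1 = -9
  3*X*Y ↦ 3·3·4·1 = 36
  -X*Z ↦ -1·3·1·10 = -30
  3*Y**2 ↦ 3·1·16·1 = 48
  2*Y*Z ↦ 2·1·4·10 = 80
  Z**2 ↦ 1·1·1·100 = 100
Sum: F(3, 4, 10) = (-9) + (36) + (-30) + (48) + (80) + (100) = 225.
Reducing mod 11: 225 ≡ 5 (mod 11).
Since F(a, b, c) ≡ 5 ≠ 0 (mod 11), P does NOT lie on the curve.


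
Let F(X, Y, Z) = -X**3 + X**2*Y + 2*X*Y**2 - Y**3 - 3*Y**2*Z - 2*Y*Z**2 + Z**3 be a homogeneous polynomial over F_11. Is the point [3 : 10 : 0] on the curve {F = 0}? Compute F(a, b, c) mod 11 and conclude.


F(3,10,0) ≡ 4 (mod 11); P is NOT on the curve.

Evaluate F(3, 10, 0) term-by-term (mod 11).
  -X**3 ↦ -1·27·1·1 = -27
  X**2*Y ↦ 1·9·10·1 = 90
  2*X*Y**2 ↦ 2·3·100·1 = 600
  -Y**3 ↦ -1·1·1000·1 = -1000
  -3*Y**2*Z ↦ -3·1·100·0 = 0
  -2*Y*Z**2 ↦ -2·1·10·0 = 0
  Z**3 ↦ 1·1·1·0 = 0
Sum: F(3, 10, 0) = (-27) + (90) + (600) + (-1000) + (0) + (0) + (0) = -337.
Reducing mod 11: -337 ≡ 4 (mod 11).
Since F(a, b, c) ≡ 4 ≠ 0 (mod 11), P does NOT lie on the curve.


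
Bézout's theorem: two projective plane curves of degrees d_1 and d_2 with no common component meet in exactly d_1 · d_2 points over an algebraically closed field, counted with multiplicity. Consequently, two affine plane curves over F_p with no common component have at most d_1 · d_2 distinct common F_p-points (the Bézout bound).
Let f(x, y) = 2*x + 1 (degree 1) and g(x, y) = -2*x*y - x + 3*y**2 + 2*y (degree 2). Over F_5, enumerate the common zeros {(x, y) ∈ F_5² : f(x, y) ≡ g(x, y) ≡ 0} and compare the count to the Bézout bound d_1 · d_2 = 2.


Common zeros: ∅; count = 0; Bézout bound = 2.

deg(f) = 1, deg(g) = 2, so Bézout bound = 2.
Scan x ∈ F_5. For each x, list the y ∈ F_5 with f(x, y) ≡ 0 and those with g(x, y) ≡ 0 (mod 5); the common zeros in that column are the intersection.
  x = 0: f ≡ 0 at y ∈ ∅; g ≡ 0 at y ∈ {0, 1}; common: ∅.
  x = 1: f ≡ 0 at y ∈ ∅; g ≡ 0 at y ∈ ∅; common: ∅.
  x = 2: f ≡ 0 at y ∈ {0, 1, 2, 3, 4}; g ≡ 0 at y ∈ ∅; common: ∅.
  x = 3: f ≡ 0 at y ∈ ∅; g ≡ 0 at y ∈ ∅; common: ∅.
  x = 4: f ≡ 0 at y ∈ ∅; g ≡ 0 at y ∈ {3, 4}; common: ∅.
Collecting: common zeros = ∅, so the count is 0.
Comparison with the Bézout bound: 0 ≤ 2 = deg(f)·deg(g), as expected for curves with no common component (the affine F_5-count falls short of the bound because intersections may lie at infinity, over extension fields, or carry multiplicity).


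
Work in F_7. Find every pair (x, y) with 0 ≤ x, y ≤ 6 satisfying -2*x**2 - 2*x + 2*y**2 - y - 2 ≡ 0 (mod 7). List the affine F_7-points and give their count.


Affine F_7-points: {(1, 2), (2, 0), (2, 4), (4, 0), (4, 4), (5, 2)}; count = 6.

For each of the 49 pairs (x, y) ∈ F_7², evaluate f(x, y) mod 7. Record the zeros.
  x = 0: [0↦5, 1↦6, 2↦4, 3↦6, 4↦5, 5↦1, 6↦1]  zeros at y ∈ ∅
  x = 1: [0↦1, 1↦2, 2↦0, 3↦2, 4↦1, 5↦4, 6↦4]  zeros at y ∈ {2}
  x = 2: [0↦0, 1↦1, 2↦6, 3↦1, 4↦0, 5↦3, 6↦3]  zeros at y ∈ {0, 4}
  x = 3: [0↦2, 1↦3, 2↦1, 3↦3, 4↦2, 5↦5, 6↦5]  zeros at y ∈ ∅
  x = 4: [0↦0, 1↦1, 2↦6, 3↦1, 4↦0, 5↦3, 6↦3]  zeros at y ∈ {0, 4}
  x = 5: [0↦1, 1↦2, 2↦0, 3↦2, 4↦1, 5↦4, 6↦4]  zeros at y ∈ {2}
  x = 6: [0↦5, 1↦6, 2↦4, 3↦6, 4↦5, 5↦1, 6↦1]  zeros at y ∈ ∅
Collecting zeros: affine points = {(1, 2), (2, 0), (2, 4), (4, 0), (4, 4), (5, 2)}.
Total count |C(F_7)_aff| = 6.


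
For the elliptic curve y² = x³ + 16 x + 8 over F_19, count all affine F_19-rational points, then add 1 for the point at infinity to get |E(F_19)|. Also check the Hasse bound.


Affine points = {(1, 5), (1, 14), (3, 8), (3, 11), (5, 2), (5, 17), (6, 4), (6, 15), (7, 8), (7, 11), (9, 8), (9, 11), (10, 3), (10, 16), (12, 3), (12, 16), (13, 0), (16, 3), (16, 16), (17, 5), (17, 14)}; affine count = 21; |E(F_19)| = 22.

Discriminant check: Δ ∝ 4a³ + 27b² = 4·16³ + 27·8² = 4·4096 + 27·64 ≡ 5 (mod 19). Nonzero ⇒ E is nonsingular.
For each x ∈ F_19, compute rhs = x³ + 16·x + 8 mod 19, then count y ∈ F_19 with y² ≡ rhs.
  x = 0: rhs = 8, matching y values: none (0 points).
  x = 1: rhs = 6, matching y values: 5, 14 (2 points).
  x = 2: rhs = 10, matching y values: none (0 points).
  x = 3: rhs = 7, matching y values: 8, 11 (2 points).
  x = 4: rhs = 3, matching y values: none (0 points).
  x = 5: rhs = 4, matching y values: 2, 17 (2 points).
  x = 6: rhs = 16, matching y values: 4, 15 (2 points).
  x = 7: rhs = 7, matching y values: 8, 11 (2 points).
  x = 8: rhs = 2, matching y values: none (0 points).
  x = 9: rhs = 7, matching y values: 8, 11 (2 points).
  x = 10: rhs = 9, matching y values: 3, 16 (2 points).
  x = 11: rhs = 14, matching y values: none (0 points).
  x = 12: rhs = 9, matching y values: 3, 16 (2 points).
  x = 13: rhs = 0, matching y values: 0 (1 points).
  x = 14: rhs = 12, matching y values: none (0 points).
  x = 15: rhs = 13, matching y values: none (0 points).
  x = 16: rhs = 9, matching y values: 3, 16 (2 points).
  x = 17: rhs = 6, matching y values: 5, 14 (2 points).
  x = 18: rhs = 10, matching y values: none (0 points).
Total affine count: 21.
Full point count |E(F_19)| = 21 + 1 = 22.
Hasse bound: |22 − (19+1)| = |2| = 2 ≤ 2√19 ≈ 8.7178 ✓.


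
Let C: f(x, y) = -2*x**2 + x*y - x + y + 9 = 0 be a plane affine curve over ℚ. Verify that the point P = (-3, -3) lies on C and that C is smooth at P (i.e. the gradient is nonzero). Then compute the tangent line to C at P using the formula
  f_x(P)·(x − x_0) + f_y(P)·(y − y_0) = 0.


Tangent line at P: 8*x - 2*y + 18 = 0.

Step 1: f(-3, -3) = 0, so P lies on C.
Step 2: partial derivatives
  f_x(x, y) = -4*x + y - 1, f_y(x, y) = x + 1.
  f_x(P) = 8, f_y(P) = -2 (gradient nonzero, so P is smooth).
Step 3: tangent line at P: 8·(x − -3) + -2·(y − -3) = 0.
Expanding: 8*x - 2*y + 18 = 0.


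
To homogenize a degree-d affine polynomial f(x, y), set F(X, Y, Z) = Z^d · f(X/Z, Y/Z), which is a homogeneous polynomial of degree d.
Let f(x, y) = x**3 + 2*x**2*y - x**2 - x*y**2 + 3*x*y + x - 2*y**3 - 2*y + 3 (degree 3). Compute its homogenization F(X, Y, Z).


F(X, Y, Z) = X**3 + 2*X**2*Y - X**2*Z - X*Y**2 + 3*X*Y*Z + X*Z**2 - 2*Y**3 - 2*Y*Z**2 + 3*Z**3

deg(f) = 3.
Substitute x = X/Z, y = Y/Z into f, then multiply by Z^3.
  monomial 1·x^3·y^0 ↦ 1·X^3·Y^0·Z^0.
  monomial 2·x^2·y^1 ↦ 2·X^2·Y^1·Z^0.
  monomial -1·x^2·y^0 ↦ -1·X^2·Y^0·Z^1.
  monomial -1·x^1·y^2 ↦ -1·X^1·Y^2·Z^0.
  monomial 3·x^1·y^1 ↦ 3·X^1·Y^1·Z^1.
  monomial 1·x^1·y^0 ↦ 1·X^1·Y^0·Z^2.
  monomial -2·x^0·y^3 ↦ -2·X^0·Y^3·Z^0.
  monomial -2·x^0·y^1 ↦ -2·X^0·Y^1·Z^2.
  monomial 3·x^0·y^0 ↦ 3·X^0·Y^0·Z^3.
Collecting: F(X, Y, Z) = X**3 + 2*X**2*Y - X**2*Z - X*Y**2 + 3*X*Y*Z + X*Z**2 - 2*Y**3 - 2*Y*Z**2 + 3*Z**3.


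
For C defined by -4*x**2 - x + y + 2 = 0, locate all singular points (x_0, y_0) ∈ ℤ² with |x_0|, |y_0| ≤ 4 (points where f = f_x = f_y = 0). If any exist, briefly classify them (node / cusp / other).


No singular points in the scanned grid; C is smooth there.

Compute partial derivatives:
  f_x = -8*x - 1.
  f_y = 1.
f_y = 1 is a nonzero constant, so f_y never vanishes: no point (x, y) can satisfy f = f_x = f_y = 0. In particular no (x, y) ∈ {−4, ..., 4}² is singular; the curve is smooth.


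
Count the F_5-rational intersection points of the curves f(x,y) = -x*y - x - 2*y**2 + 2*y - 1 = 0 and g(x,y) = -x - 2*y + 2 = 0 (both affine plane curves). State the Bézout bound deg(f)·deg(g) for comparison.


Common zeros: {(4, 4)}; count = 1; Bézout bound = 2.

deg(f) = 2, deg(g) = 1, so Bézout bound = 2.
Scan x ∈ F_5. For each x, list the y ∈ F_5 with f(x, y) ≡ 0 and those with g(x, y) ≡ 0 (mod 5); the common zeros in that column are the intersection.
  x = 0: f ≡ 0 at y ∈ {2, 4}; g ≡ 0 at y ∈ {1}; common: ∅.
  x = 1: f ≡ 0 at y ∈ {4}; g ≡ 0 at y ∈ {3}; common: ∅.
  x = 2: f ≡ 0 at y ∈ {1, 4}; g ≡ 0 at y ∈ {0}; common: ∅.
  x = 3: f ≡ 0 at y ∈ {3, 4}; g ≡ 0 at y ∈ {2}; common: ∅.
  x = 4: f ≡ 0 at y ∈ {0, 4}; g ≡ 0 at y ∈ {4}; common: {4}.
Collecting: common zeros = {(4, 4)}, so the count is 1.
Comparison with the Bézout bound: 1 ≤ 2 = deg(f)·deg(g), as expected for curves with no common component (the affine F_5-count falls short of the bound because intersections may lie at infinity, over extension fields, or carry multiplicity).


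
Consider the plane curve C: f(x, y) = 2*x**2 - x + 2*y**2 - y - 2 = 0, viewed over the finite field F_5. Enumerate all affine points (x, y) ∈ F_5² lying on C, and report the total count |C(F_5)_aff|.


Affine F_5-points: {(1, 1), (1, 2), (2, 1), (2, 2)}; count = 4.

For each of the 25 pairs (x, y) ∈ F_5², evaluate f(x, y) mod 5. Record the zeros.
  x = 0: [0↦3, 1↦4, 2↦4, 3↦3, 4↦1]  zeros at y ∈ ∅
  x = 1: [0↦4, 1↦0, 2↦0, 3↦4, 4↦2]  zeros at y ∈ {1, 2}
  x = 2: [0↦4, 1↦0, 2↦0, 3↦4, 4↦2]  zeros at y ∈ {1, 2}
  x = 3: [0↦3, 1↦4, 2↦4, 3↦3, 4↦1]  zeros at y ∈ ∅
  x = 4: [0↦1, 1↦2, 2↦2, 3↦1, 4↦4]  zeros at y ∈ ∅
Collecting zeros: affine points = {(1, 1), (1, 2), (2, 1), (2, 2)}.
Total count |C(F_5)_aff| = 4.


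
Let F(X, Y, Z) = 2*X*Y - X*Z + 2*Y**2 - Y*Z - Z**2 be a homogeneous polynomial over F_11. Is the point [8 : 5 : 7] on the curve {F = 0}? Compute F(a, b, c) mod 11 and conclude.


F(8,5,7) ≡ 1 (mod 11); P is NOT on the curve.

Evaluate F(8, 5, 7) term-by-term (mod 11).
  2*X*Y ↦ 2·8·5·1 = 80
  -X*Z ↦ -1·8·1·7 = -56
  2*Y**2 ↦ 2·1·25·1 = 50
  -Y*Z ↦ -1·1·5·7 = -35
  -Z**2 ↦ -1·1·1·49 = -49
Sum: F(8, 5, 7) = (80) + (-56) + (50) + (-35) + (-49) = -10.
Reducing mod 11: -10 ≡ 1 (mod 11).
Since F(a, b, c) ≡ 1 ≠ 0 (mod 11), P does NOT lie on the curve.


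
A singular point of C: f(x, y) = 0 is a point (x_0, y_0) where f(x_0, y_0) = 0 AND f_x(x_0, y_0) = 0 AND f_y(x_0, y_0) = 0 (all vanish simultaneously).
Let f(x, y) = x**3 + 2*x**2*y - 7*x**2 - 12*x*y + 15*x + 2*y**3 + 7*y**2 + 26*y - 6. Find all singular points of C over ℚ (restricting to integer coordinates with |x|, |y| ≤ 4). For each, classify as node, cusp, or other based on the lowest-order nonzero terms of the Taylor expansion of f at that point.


Singular points: {(3, -1)}; classification: cusp.

Compute partial derivatives:
  f_x = 3*x**2 + 4*x*y - 14*x - 12*y + 15.
  f_y = 2*x**2 - 12*x + 6*y**2 + 14*y + 26.
Scan x_0 ∈ {−4, ..., 4}. For each x_0, f_y(x_0, y) is a polynomial in y; find its integer roots y ∈ {−4, ..., 4}, then test f_x and f at those candidates.
  x = -4: f_y(-4, y) = 6*y**2 + 14*y + 106; no integer root y with |y| ≤ 4.
  x = -3: f_y(-3, y) = 6*y**2 + 14*y + 80; no integer root y with |y| ≤ 4.
  x = -2: f_y(-2, y) = 6*y**2 + 14*y + 58; no integer root y with |y| ≤ 4.
  x = -1: f_y(-1, y) = 6*y**2 + 14*y + 40; no integer root y with |y| ≤ 4.
  x = 0: f_y(0, y) = 6*y**2 + 14*y + 26; no integer root y with |y| ≤ 4.
  x = 1: f_y(1, y) = 6*y**2 + 14*y + 16; no integer root y with |y| ≤ 4.
  x = 2: f_y(2, y) = 6*y**2 + 14*y + 10; no integer root y with |y| ≤ 4.
  x = 3: f_y(3, y) = 6*y**2 + 14*y + 8; vanishes at y ∈ {-1}. (3, -1): f_x = 0, f = 0 — SINGULAR.
  x = 4: f_y(4, y) = 6*y**2 + 14*y + 10; no integer root y with |y| ≤ 4.
Only singular point on the grid: (3, -1).
Classify: substitute x = 3 + u, y = -1 + v and expand: f = u**3 + 2*u**2*v + 2*v**3 + v**2.
No constant or linear terms (consistent with a singular point). Quadratic part: v**2. Cubic part: u**3 + 2*u**2*v + 2*v**3.
The quadratic part v**2 is a perfect square, so there is a single (double) tangent line v = 0, i.e. y = -1. Restricting the cubic part to that line (v = 0) leaves u**3 ≠ 0, so f is not divisible by v and the branch is v² ≈ -u**3 to lowest order — this is a cusp.
Classification: cusp.


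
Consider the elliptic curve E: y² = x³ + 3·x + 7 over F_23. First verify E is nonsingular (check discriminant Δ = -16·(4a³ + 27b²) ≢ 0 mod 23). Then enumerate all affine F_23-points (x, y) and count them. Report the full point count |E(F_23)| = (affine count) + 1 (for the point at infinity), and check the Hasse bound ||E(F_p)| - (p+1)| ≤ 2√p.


Affine points = {(5, 3), (5, 20), (7, 7), (7, 16), (9, 2), (9, 21), (10, 5), (10, 18), (12, 0), (13, 9), (13, 14), (15, 0), (17, 7), (17, 16), (19, 0), (21, 4), (21, 19), (22, 7), (22, 16)}; affine count = 19; |E(F_23)| = 20.

Discriminant check: Δ ∝ 4a³ + 27b² = 4·3³ + 27·7² = 4·27 + 27·49 ≡ 5 (mod 23). Nonzero ⇒ E is nonsingular.
For each x ∈ F_23, compute rhs = x³ + 3·x + 7 mod 23, then count y ∈ F_23 with y² ≡ rhs.
  x = 0: rhs = 7, matching y values: none (0 points).
  x = 1: rhs = 11, matching y values: none (0 points).
  x = 2: rhs = 21, matching y values: none (0 points).
  x = 3: rhs = 20, matching y values: none (0 points).
  x = 4: rhs = 14, matching y values: none (0 points).
  x = 5: rhs = 9, matching y values: 3, 20 (2 points).
  x = 6: rhs = 11, matching y values: none (0 points).
  x = 7: rhs = 3, matching y values: 7, 16 (2 points).
  x = 8: rhs = 14, matching y values: none (0 points).
  x = 9: rhs = 4, matching y values: 2, 21 (2 points).
  x = 10: rhs = 2, matching y values: 5, 18 (2 points).
  x = 11: rhs = 14, matching y values: none (0 points).
  x = 12: rhs = 0, matching y values: 0 (1 points).
  x = 13: rhs = 12, matching y values: 9, 14 (2 points).
  x = 14: rhs = 10, matching y values: none (0 points).
  x = 15: rhs = 0, matching y values: 0 (1 points).
  x = 16: rhs = 11, matching y values: none (0 points).
  x = 17: rhs = 3, matching y values: 7, 16 (2 points).
  x = 18: rhs = 5, matching y values: none (0 points).
  x = 19: rhs = 0, matching y values: 0 (1 points).
  x = 20: rhs = 17, matching y values: none (0 points).
  x = 21: rhs = 16, matching y values: 4, 19 (2 points).
  x = 22: rhs = 3, matching y values: 7, 16 (2 points).
Total affine count: 19.
Full point count |E(F_23)| = 19 + 1 = 20.
Hasse bound: |20 − (23+1)| = |-4| = 4 ≤ 2√23 ≈ 9.5917 ✓.


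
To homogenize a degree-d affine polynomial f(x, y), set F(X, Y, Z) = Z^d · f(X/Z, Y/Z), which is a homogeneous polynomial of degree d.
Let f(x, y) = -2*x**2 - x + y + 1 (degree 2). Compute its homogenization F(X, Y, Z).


F(X, Y, Z) = -2*X**2 - X*Z + Y*Z + Z**2

deg(f) = 2.
Substitute x = X/Z, y = Y/Z into f, then multiply by Z^2.
  monomial -2·x^2·y^0 ↦ -2·X^2·Y^0·Z^0.
  monomial -1·x^1·y^0 ↦ -1·X^1·Y^0·Z^1.
  monomial 1·x^0·y^1 ↦ 1·X^0·Y^1·Z^1.
  monomial 1·x^0·y^0 ↦ 1·X^0·Y^0·Z^2.
Collecting: F(X, Y, Z) = -2*X**2 - X*Z + Y*Z + Z**2.


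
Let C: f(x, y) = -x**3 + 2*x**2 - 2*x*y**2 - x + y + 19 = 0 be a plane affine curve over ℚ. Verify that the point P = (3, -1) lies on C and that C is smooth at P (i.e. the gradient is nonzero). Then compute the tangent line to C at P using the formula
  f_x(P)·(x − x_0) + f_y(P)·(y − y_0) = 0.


Tangent line at P: -18*x + 13*y + 67 = 0.

Step 1: f(3, -1) = 0, so P lies on C.
Step 2: partial derivatives
  f_x(x, y) = -3*x**2 + 4*x - 2*y**2 - 1, f_y(x, y) = -4*x*y + 1.
  f_x(P) = -18, f_y(P) = 13 (gradient nonzero, so P is smooth).
Step 3: tangent line at P: -18·(x − 3) + 13·(y − -1) = 0.
Expanding: -18*x + 13*y + 67 = 0.


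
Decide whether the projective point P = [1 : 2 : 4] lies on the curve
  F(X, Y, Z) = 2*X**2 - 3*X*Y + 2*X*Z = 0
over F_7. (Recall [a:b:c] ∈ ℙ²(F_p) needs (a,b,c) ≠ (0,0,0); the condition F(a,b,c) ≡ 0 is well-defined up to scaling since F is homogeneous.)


F(1,2,4) ≡ 4 (mod 7); P is NOT on the curve.

Evaluate F(1, 2, 4) term-by-term (mod 7).
  2*X**2 ↦ 2·1·1·1 = 2
  -3*X*Y ↦ -3·1·2·1 = -6
  2*X*Z ↦ 2·1·1·4 = 8
Sum: F(1, 2, 4) = (2) + (-6) + (8) = 4.
Reducing mod 7: 4 ≡ 4 (mod 7).
Since F(a, b, c) ≡ 4 ≠ 0 (mod 7), P does NOT lie on the curve.


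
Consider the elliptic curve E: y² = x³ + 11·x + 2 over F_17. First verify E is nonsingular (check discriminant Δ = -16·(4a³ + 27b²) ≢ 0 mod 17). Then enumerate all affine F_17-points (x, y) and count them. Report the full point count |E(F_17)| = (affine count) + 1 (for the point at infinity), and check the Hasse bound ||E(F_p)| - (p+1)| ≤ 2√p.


Affine points = {(0, 6), (0, 11), (2, 7), (2, 10), (4, 5), (4, 12), (11, 3), (11, 14), (12, 3), (12, 14), (13, 8), (13, 9)}; affine count = 12; |E(F_17)| = 13.

Discriminant check: Δ ∝ 4a³ + 27b² = 4·11³ + 27·2² = 4·1331 + 27·4 ≡ 9 (mod 17). Nonzero ⇒ E is nonsingular.
For each x ∈ F_17, compute rhs = x³ + 11·x + 2 mod 17, then count y ∈ F_17 with y² ≡ rhs.
  x = 0: rhs = 2, matching y values: 6, 11 (2 points).
  x = 1: rhs = 14, matching y values: none (0 points).
  x = 2: rhs = 15, matching y values: 7, 10 (2 points).
  x = 3: rhs = 11, matching y values: none (0 points).
  x = 4: rhs = 8, matching y values: 5, 12 (2 points).
  x = 5: rhs = 12, matching y values: none (0 points).
  x = 6: rhs = 12, matching y values: none (0 points).
  x = 7: rhs = 14, matching y values: none (0 points).
  x = 8: rhs = 7, matching y values: none (0 points).
  x = 9: rhs = 14, matching y values: none (0 points).
  x = 10: rhs = 7, matching y values: none (0 points).
  x = 11: rhs = 9, matching y values: 3, 14 (2 points).
  x = 12: rhs = 9, matching y values: 3, 14 (2 points).
  x = 13: rhs = 13, matching y values: 8, 9 (2 points).
  x = 14: rhs = 10, matching y values: none (0 points).
  x = 15: rhs = 6, matching y values: none (0 points).
  x = 16: rhs = 7, matching y values: none (0 points).
Total affine count: 12.
Full point count |E(F_17)| = 12 + 1 = 13.
Hasse bound: |13 − (17+1)| = |-5| = 5 ≤ 2√17 ≈ 8.2462 ✓.


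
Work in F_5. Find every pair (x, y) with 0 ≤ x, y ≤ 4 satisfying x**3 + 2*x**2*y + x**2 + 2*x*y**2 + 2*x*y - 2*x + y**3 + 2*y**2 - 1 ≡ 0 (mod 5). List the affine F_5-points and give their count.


Affine F_5-points: {(0, 2), (0, 4), (2, 4), (3, 3), (4, 4)}; count = 5.

For each of the 25 pairs (x, y) ∈ F_5², evaluate f(x, y) mod 5. Record the zeros.
  x = 0: [0↦4, 1↦2, 2↦0, 3↦4, 4↦0]  zeros at y ∈ {2, 4}
  x = 1: [0↦4, 1↦3, 2↦1, 3↦4, 4↦3]  zeros at y ∈ ∅
  x = 2: [0↦2, 1↦1, 2↦3, 3↦4, 4↦0]  zeros at y ∈ {4}
  x = 3: [0↦4, 1↦2, 2↦2, 3↦0, 4↦2]  zeros at y ∈ {3}
  x = 4: [0↦1, 1↦2, 2↦4, 3↦3, 4↦0]  zeros at y ∈ {4}
Collecting zeros: affine points = {(0, 2), (0, 4), (2, 4), (3, 3), (4, 4)}.
Total count |C(F_5)_aff| = 5.


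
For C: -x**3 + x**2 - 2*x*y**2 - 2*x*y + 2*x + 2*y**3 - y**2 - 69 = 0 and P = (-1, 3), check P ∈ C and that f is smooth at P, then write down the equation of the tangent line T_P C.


Tangent line at P: -27*x + 62*y - 213 = 0.

Step 1: f(-1, 3) = 0, so P lies on C.
Step 2: partial derivatives
  f_x(x, y) = -3*x**2 + 2*x - 2*y**2 - 2*y + 2, f_y(x, y) = -4*x*y - 2*x + 6*y**2 - 2*y.
  f_x(P) = -27, f_y(P) = 62 (gradient nonzero, so P is smooth).
Step 3: tangent line at P: -27·(x − -1) + 62·(y − 3) = 0.
Expanding: -27*x + 62*y - 213 = 0.


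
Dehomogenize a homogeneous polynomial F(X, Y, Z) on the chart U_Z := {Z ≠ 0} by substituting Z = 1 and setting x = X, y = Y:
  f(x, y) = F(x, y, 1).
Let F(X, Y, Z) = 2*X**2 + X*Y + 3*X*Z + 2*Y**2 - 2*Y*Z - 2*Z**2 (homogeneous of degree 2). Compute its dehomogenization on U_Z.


f(x, y) = 2*x**2 + x*y + 3*x + 2*y**2 - 2*y - 2

On U_Z we set Z = 1. Each monomial c·X^i·Y^j·Z^k in F becomes c·x^i·y^j·1^k = c·x^i·y^j.
Substituting Z = 1: F(X, Y, 1) = 2*x**2 + x*y + 3*x + 2*y**2 - 2*y - 2.
Note: deg(f) ≤ deg(F) = 2; strict inequality happens when F is divisible by Z (lost terms).


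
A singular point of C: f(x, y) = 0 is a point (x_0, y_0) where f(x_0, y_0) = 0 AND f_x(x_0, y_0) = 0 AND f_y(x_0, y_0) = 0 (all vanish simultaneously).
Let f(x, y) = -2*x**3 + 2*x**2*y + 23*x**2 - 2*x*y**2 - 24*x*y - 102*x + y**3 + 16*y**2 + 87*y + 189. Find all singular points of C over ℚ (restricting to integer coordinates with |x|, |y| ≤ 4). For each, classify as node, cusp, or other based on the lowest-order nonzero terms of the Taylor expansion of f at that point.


Singular points: {(3, -3)}; classification: node.

Compute partial derivatives:
  f_x = -6*x**2 + 4*x*y + 46*x - 2*y**2 - 24*y - 102.
  f_y = 2*x**2 - 4*x*y - 24*x + 3*y**2 + 32*y + 87.
Scan x_0 ∈ {−4, ..., 4}. For each x_0, f_y(x_0, y) is a polynomial in y; find its integer roots y ∈ {−4, ..., 4}, then test f_x and f at those candidates.
  x = -4: f_y(-4, y) = 3*y**2 + 48*y + 215; no integer root y with |y| ≤ 4.
  x = -3: f_y(-3, y) = 3*y**2 + 44*y + 177; no integer root y with |y| ≤ 4.
  x = -2: f_y(-2, y) = 3*y**2 + 40*y + 143; no integer root y with |y| ≤ 4.
  x = -1: f_y(-1, y) = 3*y**2 + 36*y + 113; no integer root y with |y| ≤ 4.
  x = 0: f_y(0, y) = 3*y**2 + 32*y + 87; no integer root y with |y| ≤ 4.
  x = 1: f_y(1, y) = 3*y**2 + 28*y + 65; no integer root y with |y| ≤ 4.
  x = 2: f_y(2, y) = 3*y**2 + 24*y + 47; no integer root y with |y| ≤ 4.
  x = 3: f_y(3, y) = 3*y**2 + 20*y + 33; vanishes at y ∈ {-3}. (3, -3): f_x = 0, f = 0 — SINGULAR.
  x = 4: f_y(4, y) = 3*y**2 + 16*y + 23; no integer root y with |y| ≤ 4.
Only singular point on the grid: (3, -3).
Classify: substitute x = 3 + u, y = -3 + v and expand: f = -2*u**3 + 2*u**2*v - u**2 - 2*u*v**2 + v**3 + v**2.
No constant or linear terms (consistent with a singular point). Quadratic part: -u**2 + v**2. Cubic part: -2*u**3 + 2*u**2*v - 2*u*v**2 + v**3.
The quadratic part v**2 - u**2 = (v − u)(v + u) splits into two distinct linear factors, so there are two distinct tangent lines y − -3 = ±(x − 3) — this is a node (ordinary double point).
Classification: node.


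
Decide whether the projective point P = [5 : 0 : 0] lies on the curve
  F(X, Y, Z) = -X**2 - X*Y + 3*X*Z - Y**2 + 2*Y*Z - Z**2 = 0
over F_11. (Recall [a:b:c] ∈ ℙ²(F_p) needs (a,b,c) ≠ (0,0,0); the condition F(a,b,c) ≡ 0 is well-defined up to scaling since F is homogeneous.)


F(5,0,0) ≡ 8 (mod 11); P is NOT on the curve.

Evaluate F(5, 0, 0) term-by-term (mod 11).
  -X**2 ↦ -1·25·1·1 = -25
  -X*Y ↦ -1·5·0·1 = 0
  3*X*Z ↦ 3·5·1·0 = 0
  -Y**2 ↦ -1·1·0·1 = 0
  2*Y*Z ↦ 2·1·0·0 = 0
  -Z**2 ↦ -1·1·1·0 = 0
Sum: F(5, 0, 0) = (-25) + (0) + (0) + (0) + (0) + (0) = -25.
Reducing mod 11: -25 ≡ 8 (mod 11).
Since F(a, b, c) ≡ 8 ≠ 0 (mod 11), P does NOT lie on the curve.


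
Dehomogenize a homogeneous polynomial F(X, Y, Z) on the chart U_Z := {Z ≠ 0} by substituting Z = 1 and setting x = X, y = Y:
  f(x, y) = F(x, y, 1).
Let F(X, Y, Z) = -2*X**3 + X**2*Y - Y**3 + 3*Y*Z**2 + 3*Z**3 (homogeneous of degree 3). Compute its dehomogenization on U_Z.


f(x, y) = -2*x**3 + x**2*y - y**3 + 3*y + 3

On U_Z we set Z = 1. Each monomial c·X^i·Y^j·Z^k in F becomes c·x^i·y^j·1^k = c·x^i·y^j.
Substituting Z = 1: F(X, Y, 1) = -2*x**3 + x**2*y - y**3 + 3*y + 3.
Note: deg(f) ≤ deg(F) = 3; strict inequality happens when F is divisible by Z (lost terms).


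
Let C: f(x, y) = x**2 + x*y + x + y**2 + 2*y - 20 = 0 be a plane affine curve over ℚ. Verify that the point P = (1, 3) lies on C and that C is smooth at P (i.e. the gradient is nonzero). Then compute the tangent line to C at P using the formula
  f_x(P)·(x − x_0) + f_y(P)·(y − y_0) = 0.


Tangent line at P: 6*x + 9*y - 33 = 0.

Step 1: f(1, 3) = 0, so P lies on C.
Step 2: partial derivatives
  f_x(x, y) = 2*x + y + 1, f_y(x, y) = x + 2*y + 2.
  f_x(P) = 6, f_y(P) = 9 (gradient nonzero, so P is smooth).
Step 3: tangent line at P: 6·(x − 1) + 9·(y − 3) = 0.
Expanding: 6*x + 9*y - 33 = 0.


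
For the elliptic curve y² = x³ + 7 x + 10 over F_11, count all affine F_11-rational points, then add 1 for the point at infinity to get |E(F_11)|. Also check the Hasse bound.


Affine points = {(3, 5), (3, 6), (4, 5), (4, 6), (5, 4), (5, 7), (6, 2), (6, 9)}; affine count = 8; |E(F_11)| = 9.

Discriminant check: Δ ∝ 4a³ + 27b² = 4·7³ + 27·10² = 4·343 + 27·100 ≡ 2 (mod 11). Nonzero ⇒ E is nonsingular.
For each x ∈ F_11, compute rhs = x³ + 7·x + 10 mod 11, then count y ∈ F_11 with y² ≡ rhs.
  x = 0: rhs = 10, matching y values: none (0 points).
  x = 1: rhs = 7, matching y values: none (0 points).
  x = 2: rhs = 10, matching y values: none (0 points).
  x = 3: rhs = 3, matching y values: 5, 6 (2 points).
  x = 4: rhs = 3, matching y values: 5, 6 (2 points).
  x = 5: rhs = 5, matching y values: 4, 7 (2 points).
  x = 6: rhs = 4, matching y values: 2, 9 (2 points).
  x = 7: rhs = 6, matching y values: none (0 points).
  x = 8: rhs = 6, matching y values: none (0 points).
  x = 9: rhs = 10, matching y values: none (0 points).
  x = 10: rhs = 2, matching y values: none (0 points).
Total affine count: 8.
Full point count |E(F_11)| = 8 + 1 = 9.
Hasse bound: |9 − (11+1)| = |-3| = 3 ≤ 2√11 ≈ 6.6332 ✓.


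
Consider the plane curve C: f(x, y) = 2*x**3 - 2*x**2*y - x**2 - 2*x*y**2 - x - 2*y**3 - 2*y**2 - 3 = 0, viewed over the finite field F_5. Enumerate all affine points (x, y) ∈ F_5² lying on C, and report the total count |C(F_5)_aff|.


Affine F_5-points: {(0, 3), (2, 3), (3, 2), (4, 0), (4, 2), (4, 3)}; count = 6.

For each of the 25 pairs (x, y) ∈ F_5², evaluate f(x, y) mod 5. Record the zeros.
  x = 0: [0↦2, 1↦3, 2↦3, 3↦0, 4↦2]  zeros at y ∈ {3}
  x = 1: [0↦2, 1↦4, 2↦1, 3↦1, 4↦2]  zeros at y ∈ ∅
  x = 2: [0↦2, 1↦1, 2↦1, 3↦0, 4↦1]  zeros at y ∈ {3}
  x = 3: [0↦4, 1↦1, 2↦0, 3↦4, 4↦1]  zeros at y ∈ {2}
  x = 4: [0↦0, 1↦1, 2↦0, 3↦0, 4↦4]  zeros at y ∈ {0, 2, 3}
Collecting zeros: affine points = {(0, 3), (2, 3), (3, 2), (4, 0), (4, 2), (4, 3)}.
Total count |C(F_5)_aff| = 6.


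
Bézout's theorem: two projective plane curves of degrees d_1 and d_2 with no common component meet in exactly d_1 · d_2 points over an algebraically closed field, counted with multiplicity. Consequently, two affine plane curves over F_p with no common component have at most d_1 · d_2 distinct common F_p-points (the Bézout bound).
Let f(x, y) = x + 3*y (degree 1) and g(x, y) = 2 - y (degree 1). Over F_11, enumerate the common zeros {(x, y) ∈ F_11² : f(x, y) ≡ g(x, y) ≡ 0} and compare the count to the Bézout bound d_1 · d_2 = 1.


Common zeros: {(5, 2)}; count = 1; Bézout bound = 1.

deg(f) = 1, deg(g) = 1, so Bézout bound = 1.
Scan x ∈ F_11. For each x, list the y ∈ F_11 with f(x, y) ≡ 0 and those with g(x, y) ≡ 0 (mod 11); the common zeros in that column are the intersection.
  x = 0: f ≡ 0 at y ∈ {0}; g ≡ 0 at y ∈ {2}; common: ∅.
  x = 1: f ≡ 0 at y ∈ {7}; g ≡ 0 at y ∈ {2}; common: ∅.
  x = 2: f ≡ 0 at y ∈ {3}; g ≡ 0 at y ∈ {2}; common: ∅.
  x = 3: f ≡ 0 at y ∈ {10}; g ≡ 0 at y ∈ {2}; common: ∅.
  x = 4: f ≡ 0 at y ∈ {6}; g ≡ 0 at y ∈ {2}; common: ∅.
  x = 5: f ≡ 0 at y ∈ {2}; g ≡ 0 at y ∈ {2}; common: {2}.
  x = 6: f ≡ 0 at y ∈ {9}; g ≡ 0 at y ∈ {2}; common: ∅.
  x = 7: f ≡ 0 at y ∈ {5}; g ≡ 0 at y ∈ {2}; common: ∅.
  x = 8: f ≡ 0 at y ∈ {1}; g ≡ 0 at y ∈ {2}; common: ∅.
  x = 9: f ≡ 0 at y ∈ {8}; g ≡ 0 at y ∈ {2}; common: ∅.
  x = 10: f ≡ 0 at y ∈ {4}; g ≡ 0 at y ∈ {2}; common: ∅.
Collecting: common zeros = {(5, 2)}, so the count is 1.
Comparison with the Bézout bound: 1 ≤ 1 = deg(f)·deg(g), as expected for curves with no common component (the bound is attained).


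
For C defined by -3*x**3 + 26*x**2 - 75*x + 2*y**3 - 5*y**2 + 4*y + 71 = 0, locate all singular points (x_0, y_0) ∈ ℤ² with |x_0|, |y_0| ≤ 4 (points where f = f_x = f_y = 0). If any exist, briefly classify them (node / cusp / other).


Singular points: {(3, 1)}; classification: node.

Compute partial derivatives:
  f_x = -9*x**2 + 52*x - 75.
  f_y = 6*y**2 - 10*y + 4.
Scan x_0 ∈ {−4, ..., 4}. For each x_0, f_y(x_0, y) is a polynomial in y; find its integer roots y ∈ {−4, ..., 4}, then test f_x and f at those candidates.
  x = -4: f_y(-4, y) = 6*y**2 - 10*y + 4; vanishes at y ∈ {1}. (-4, 1): f_x = -427 ≠ 0.
  x = -3: f_y(-3, y) = 6*y**2 - 10*y + 4; vanishes at y ∈ {1}. (-3, 1): f_x = -312 ≠ 0.
  x = -2: f_y(-2, y) = 6*y**2 - 10*y + 4; vanishes at y ∈ {1}. (-2, 1): f_x = -215 ≠ 0.
  x = -1: f_y(-1, y) = 6*y**2 - 10*y + 4; vanishes at y ∈ {1}. (-1, 1): f_x = -136 ≠ 0.
  x = 0: f_y(0, y) = 6*y**2 - 10*y + 4; vanishes at y ∈ {1}. (0, 1): f_x = -75 ≠ 0.
  x = 1: f_y(1, y) = 6*y**2 - 10*y + 4; vanishes at y ∈ {1}. (1, 1): f_x = -32 ≠ 0.
  x = 2: f_y(2, y) = 6*y**2 - 10*y + 4; vanishes at y ∈ {1}. (2, 1): f_x = -7 ≠ 0.
  x = 3: f_y(3, y) = 6*y**2 - 10*y + 4; vanishes at y ∈ {1}. (3, 1): f_x = 0, f = 0 — SINGULAR.
  x = 4: f_y(4, y) = 6*y**2 - 10*y + 4; vanishes at y ∈ {1}. (4, 1): f_x = -11 ≠ 0.
Only singular point on the grid: (3, 1).
Classify: substitute x = 3 + u, y = 1 + v and expand: f = -3*u**3 - u**2 + 2*v**3 + v**2.
No constant or linear terms (consistent with a singular point). Quadratic part: -u**2 + v**2. Cubic part: -3*u**3 + 2*v**3.
The quadratic part v**2 - u**2 = (v − u)(v + u) splits into two distinct linear factors, so there are two distinct tangent lines y − 1 = ±(x − 3) — this is a node (ordinary double point).
Classification: node.


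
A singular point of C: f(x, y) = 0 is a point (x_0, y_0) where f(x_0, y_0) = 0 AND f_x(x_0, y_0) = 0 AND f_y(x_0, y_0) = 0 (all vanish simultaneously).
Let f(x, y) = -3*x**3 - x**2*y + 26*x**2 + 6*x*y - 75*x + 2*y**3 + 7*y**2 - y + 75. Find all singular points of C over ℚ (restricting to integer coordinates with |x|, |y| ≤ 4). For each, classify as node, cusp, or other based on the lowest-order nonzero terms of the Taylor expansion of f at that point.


Singular points: {(3, -1)}; classification: cusp.

Compute partial derivatives:
  f_x = -9*x**2 - 2*x*y + 52*x + 6*y - 75.
  f_y = -x**2 + 6*x + 6*y**2 + 14*y - 1.
Scan x_0 ∈ {−4, ..., 4}. For each x_0, f_y(x_0, y) is a polynomial in y; find its integer roots y ∈ {−4, ..., 4}, then test f_x and f at those candidates.
  x = -4: f_y(-4, y) = 6*y**2 + 14*y - 41; no integer root y with |y| ≤ 4.
  x = -3: f_y(-3, y) = 6*y**2 + 14*y - 28; no integer root y with |y| ≤ 4.
  x = -2: f_y(-2, y) = 6*y**2 + 14*y - 17; no integer root y with |y| ≤ 4.
  x = -1: f_y(-1, y) = 6*y**2 + 14*y - 8; no integer root y with |y| ≤ 4.
  x = 0: f_y(0, y) = 6*y**2 + 14*y - 1; no integer root y with |y| ≤ 4.
  x = 1: f_y(1, y) = 6*y**2 + 14*y + 4; vanishes at y ∈ {-2}. (1, -2): f_x = -40 ≠ 0.
  x = 2: f_y(2, y) = 6*y**2 + 14*y + 7; no integer root y with |y| ≤ 4.
  x = 3: f_y(3, y) = 6*y**2 + 14*y + 8; vanishes at y ∈ {-1}. (3, -1): f_x = 0, f = 0 — SINGULAR.
  x = 4: f_y(4, y) = 6*y**2 + 14*y + 7; no integer root y with |y| ≤ 4.
Only singular point on the grid: (3, -1).
Classify: substitute x = 3 + u, y = -1 + v and expand: f = -3*u**3 - u**2*v + 2*v**3 + v**2.
No constant or linear terms (consistent with a singular point). Quadratic part: v**2. Cubic part: -3*u**3 - u**2*v + 2*v**3.
The quadratic part v**2 is a perfect square, so there is a single (double) tangent line v = 0, i.e. y = -1. Restricting the cubic part to that line (v = 0) leaves -3*u**3 ≠ 0, so f is not divisible by v and the branch is v² ≈ 3*u**3 to lowest order — this is a cusp.
Classification: cusp.


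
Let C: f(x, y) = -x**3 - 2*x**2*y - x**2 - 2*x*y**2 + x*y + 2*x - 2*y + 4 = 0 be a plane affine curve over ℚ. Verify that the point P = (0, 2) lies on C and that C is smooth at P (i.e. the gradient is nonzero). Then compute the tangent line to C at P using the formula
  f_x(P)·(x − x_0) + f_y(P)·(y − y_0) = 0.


Tangent line at P: -4*x - 2*y + 4 = 0.

Step 1: f(0, 2) = 0, so P lies on C.
Step 2: partial derivatives
  f_x(x, y) = -3*x**2 - 4*x*y - 2*x - 2*y**2 + y + 2, f_y(x, y) = -2*x**2 - 4*x*y + x - 2.
  f_x(P) = -4, f_y(P) = -2 (gradient nonzero, so P is smooth).
Step 3: tangent line at P: -4·(x − 0) + -2·(y − 2) = 0.
Expanding: -4*x - 2*y + 4 = 0.


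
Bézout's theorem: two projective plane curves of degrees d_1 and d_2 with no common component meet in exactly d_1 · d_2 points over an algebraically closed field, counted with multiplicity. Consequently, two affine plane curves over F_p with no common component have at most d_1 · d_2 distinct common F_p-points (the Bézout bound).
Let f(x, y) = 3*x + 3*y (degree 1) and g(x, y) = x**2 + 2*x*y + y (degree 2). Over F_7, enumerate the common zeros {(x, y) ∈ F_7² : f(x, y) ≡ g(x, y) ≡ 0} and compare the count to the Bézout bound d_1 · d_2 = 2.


Common zeros: {(0, 0), (6, 1)}; count = 2; Bézout bound = 2.

deg(f) = 1, deg(g) = 2, so Bézout bound = 2.
Scan x ∈ F_7. For each x, list the y ∈ F_7 with f(x, y) ≡ 0 and those with g(x, y) ≡ 0 (mod 7); the common zeros in that column are the intersection.
  x = 0: f ≡ 0 at y ∈ {0}; g ≡ 0 at y ∈ {0}; common: {0}.
  x = 1: f ≡ 0 at y ∈ {6}; g ≡ 0 at y ∈ {2}; common: ∅.
  x = 2: f ≡ 0 at y ∈ {5}; g ≡ 0 at y ∈ {2}; common: ∅.
  x = 3: f ≡ 0 at y ∈ {4}; g ≡ 0 at y ∈ ∅; common: ∅.
  x = 4: f ≡ 0 at y ∈ {3}; g ≡ 0 at y ∈ {6}; common: ∅.
  x = 5: f ≡ 0 at y ∈ {2}; g ≡ 0 at y ∈ {6}; common: ∅.
  x = 6: f ≡ 0 at y ∈ {1}; g ≡ 0 at y ∈ {1}; common: {1}.
Collecting: common zeros = {(0, 0), (6, 1)}, so the count is 2.
Comparison with the Bézout bound: 2 ≤ 2 = deg(f)·deg(g), as expected for curves with no common component (the bound is attained).


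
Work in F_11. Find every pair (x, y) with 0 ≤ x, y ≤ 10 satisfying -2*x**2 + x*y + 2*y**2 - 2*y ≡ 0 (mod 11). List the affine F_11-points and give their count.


Affine F_11-points: {(0, 0), (0, 1), (2, 2), (2, 9), (6, 1), (6, 8), (8, 9), (8, 10), (9, 5), (9, 8), (10, 2), (10, 5)}; count = 12.

For each of the 121 pairs (x, y) ∈ F_11², evaluate f(x, y) mod 11. Record the zeros.
  x = 0: [0↦0, 1↦0, 2↦4, 3↦1, 4↦2, 5↦7, 6↦5, 7↦7, 8↦2, 9↦1, 10↦4]  zeros at y ∈ {0, 1}
  x = 1: [0↦9, 1↦10, 2↦4, 3↦2, 4↦4, 5↦10, 6↦9, 7↦1, 8↦8, 9↦8, 10↦1]  zeros at y ∈ ∅
  x = 2: [0↦3, 1↦5, 2↦0, 3↦10, 4↦2, 5↦9, 6↦9, 7↦2, 8↦10, 9↦0, 10↦5]  zeros at y ∈ {2, 9}
  x = 3: [0↦4, 1↦7, 2↦3, 3↦3, 4↦7, 5↦4, 6↦5, 7↦10, 8↦8, 9↦10, 10↦5]  zeros at y ∈ ∅
  x = 4: [0↦1, 1↦5, 2↦2, 3↦3, 4↦8, 5↦6, 6↦8, 7↦3, 8↦2, 9↦5, 10↦1]  zeros at y ∈ ∅
  x = 5: [0↦5, 1↦10, 2↦8, 3↦10, 4↦5, 5↦4, 6↦7, 7↦3, 8↦3, 9↦7, 10↦4]  zeros at y ∈ ∅
  x = 6: [0↦5, 1↦0, 2↦10, 3↦2, 4↦9, 5↦9, 6↦2, 7↦10, 8↦0, 9↦5, 10↦3]  zeros at y ∈ {1, 8}
  x = 7: [0↦1, 1↦8, 2↦8, 3↦1, 4↦9, 5↦10, 6↦4, 7↦2, 8↦4, 9↦10, 10↦9]  zeros at y ∈ ∅
  x = 8: [0↦4, 1↦1, 2↦2, 3↦7, 4↦5, 5↦7, 6↦2, 7↦1, 8↦4, 9↦0, 10↦0]  zeros at y ∈ {9, 10}
  x = 9: [0↦3, 1↦1, 2↦3, 3↦9, 4↦8, 5↦0, 6↦7, 7↦7, 8↦0, 9↦8, 10↦9]  zeros at y ∈ {5, 8}
  x = 10: [0↦9, 1↦8, 2↦0, 3↦7, 4↦7, 5↦0, 6↦8, 7↦9, 8↦3, 9↦1, 10↦3]  zeros at y ∈ {2, 5}
Collecting zeros: affine points = {(0, 0), (0, 1), (2, 2), (2, 9), (6, 1), (6, 8), (8, 9), (8, 10), (9, 5), (9, 8), (10, 2), (10, 5)}.
Total count |C(F_11)_aff| = 12.


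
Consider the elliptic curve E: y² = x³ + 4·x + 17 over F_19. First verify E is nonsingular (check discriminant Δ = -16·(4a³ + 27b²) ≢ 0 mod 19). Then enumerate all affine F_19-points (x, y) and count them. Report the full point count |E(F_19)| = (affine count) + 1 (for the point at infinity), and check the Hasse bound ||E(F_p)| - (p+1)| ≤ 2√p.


Affine points = {(0, 6), (0, 13), (11, 9), (11, 10), (12, 8), (12, 11), (13, 9), (13, 10), (14, 9), (14, 10), (16, 4), (16, 15), (17, 1), (17, 18)}; affine count = 14; |E(F_19)| = 15.

Discriminant check: Δ ∝ 4a³ + 27b² = 4·4³ + 27·17² = 4·64 + 27·289 ≡ 3 (mod 19). Nonzero ⇒ E is nonsingular.
For each x ∈ F_19, compute rhs = x³ + 4·x + 17 mod 19, then count y ∈ F_19 with y² ≡ rhs.
  x = 0: rhs = 17, matching y values: 6, 13 (2 points).
  x = 1: rhs = 3, matching y values: none (0 points).
  x = 2: rhs = 14, matching y values: none (0 points).
  x = 3: rhs = 18, matching y values: none (0 points).
  x = 4: rhs = 2, matching y values: none (0 points).
  x = 5: rhs = 10, matching y values: none (0 points).
  x = 6: rhs = 10, matching y values: none (0 points).
  x = 7: rhs = 8, matching y values: none (0 points).
  x = 8: rhs = 10, matching y values: none (0 points).
  x = 9: rhs = 3, matching y values: none (0 points).
  x = 10: rhs = 12, matching y values: none (0 points).
  x = 11: rhs = 5, matching y values: 9, 10 (2 points).
  x = 12: rhs = 7, matching y values: 8, 11 (2 points).
  x = 13: rhs = 5, matching y values: 9, 10 (2 points).
  x = 14: rhs = 5, matching y values: 9, 10 (2 points).
  x = 15: rhs = 13, matching y values: none (0 points).
  x = 16: rhs = 16, matching y values: 4, 15 (2 points).
  x = 17: rhs = 1, matching y values: 1, 18 (2 points).
  x = 18: rhs = 12, matching y values: none (0 points).
Total affine count: 14.
Full point count |E(F_19)| = 14 + 1 = 15.
Hasse bound: |15 − (19+1)| = |-5| = 5 ≤ 2√19 ≈ 8.7178 ✓.


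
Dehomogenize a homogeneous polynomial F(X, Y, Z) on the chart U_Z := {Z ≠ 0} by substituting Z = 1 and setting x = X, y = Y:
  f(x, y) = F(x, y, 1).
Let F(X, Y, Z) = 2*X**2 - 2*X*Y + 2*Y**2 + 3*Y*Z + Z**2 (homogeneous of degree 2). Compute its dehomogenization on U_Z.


f(x, y) = 2*x**2 - 2*x*y + 2*y**2 + 3*y + 1

On U_Z we set Z = 1. Each monomial c·X^i·Y^j·Z^k in F becomes c·x^i·y^j·1^k = c·x^i·y^j.
Substituting Z = 1: F(X, Y, 1) = 2*x**2 - 2*x*y + 2*y**2 + 3*y + 1.
Note: deg(f) ≤ deg(F) = 2; strict inequality happens when F is divisible by Z (lost terms).
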